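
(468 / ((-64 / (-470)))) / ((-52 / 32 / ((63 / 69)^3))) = -19587015 / 12167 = -1609.85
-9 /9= -1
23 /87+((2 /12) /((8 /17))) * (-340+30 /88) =-120.03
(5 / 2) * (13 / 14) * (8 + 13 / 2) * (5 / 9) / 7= 9425 / 3528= 2.67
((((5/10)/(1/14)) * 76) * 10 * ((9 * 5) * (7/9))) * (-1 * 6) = -1117200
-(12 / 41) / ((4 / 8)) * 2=-48 / 41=-1.17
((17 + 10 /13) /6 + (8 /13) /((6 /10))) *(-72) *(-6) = 22392 /13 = 1722.46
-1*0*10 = 0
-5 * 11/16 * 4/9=-55/36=-1.53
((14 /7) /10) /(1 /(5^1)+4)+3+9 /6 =191 /42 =4.55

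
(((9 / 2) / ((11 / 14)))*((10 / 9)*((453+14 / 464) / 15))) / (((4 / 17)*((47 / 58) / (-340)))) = -1063116845 / 3102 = -342719.81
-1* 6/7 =-6/7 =-0.86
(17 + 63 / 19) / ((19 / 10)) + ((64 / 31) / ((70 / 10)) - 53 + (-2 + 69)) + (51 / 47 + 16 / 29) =26.62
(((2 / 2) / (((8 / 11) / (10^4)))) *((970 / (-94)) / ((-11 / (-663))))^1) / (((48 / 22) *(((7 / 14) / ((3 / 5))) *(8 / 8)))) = -442138125 / 94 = -4703597.07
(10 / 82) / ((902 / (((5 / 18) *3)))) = 25 / 221892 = 0.00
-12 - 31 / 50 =-631 / 50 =-12.62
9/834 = 3/278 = 0.01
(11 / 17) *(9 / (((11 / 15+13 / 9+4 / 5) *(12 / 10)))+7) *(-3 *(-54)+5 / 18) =81966181 / 82008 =999.49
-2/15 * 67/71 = -134/1065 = -0.13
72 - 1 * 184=-112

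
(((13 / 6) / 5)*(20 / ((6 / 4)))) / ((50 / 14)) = 364 / 225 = 1.62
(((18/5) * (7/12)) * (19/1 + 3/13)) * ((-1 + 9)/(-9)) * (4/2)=-2800/39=-71.79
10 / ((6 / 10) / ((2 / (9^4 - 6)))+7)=20 / 3947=0.01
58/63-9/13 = 187/819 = 0.23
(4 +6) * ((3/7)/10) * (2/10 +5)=78/35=2.23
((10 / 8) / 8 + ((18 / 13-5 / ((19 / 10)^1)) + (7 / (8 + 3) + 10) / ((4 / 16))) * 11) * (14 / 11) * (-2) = -25143237 / 21736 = -1156.76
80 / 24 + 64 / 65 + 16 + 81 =19757 / 195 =101.32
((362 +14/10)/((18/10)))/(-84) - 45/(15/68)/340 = -11353/3780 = -3.00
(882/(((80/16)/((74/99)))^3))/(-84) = -0.04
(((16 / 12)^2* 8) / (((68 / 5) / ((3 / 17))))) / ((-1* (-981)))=160 / 850527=0.00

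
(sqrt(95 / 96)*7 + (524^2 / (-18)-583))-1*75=-143210 / 9 + 7*sqrt(570) / 24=-15905.26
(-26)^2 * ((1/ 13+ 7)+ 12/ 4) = 6812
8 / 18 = 4 / 9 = 0.44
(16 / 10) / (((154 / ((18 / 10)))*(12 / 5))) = 0.01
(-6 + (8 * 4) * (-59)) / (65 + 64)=-1894 / 129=-14.68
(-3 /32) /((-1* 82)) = 3 /2624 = 0.00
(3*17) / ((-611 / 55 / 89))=-249645 / 611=-408.58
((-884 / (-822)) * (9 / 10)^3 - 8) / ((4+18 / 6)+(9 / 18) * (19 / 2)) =-494297 / 804875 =-0.61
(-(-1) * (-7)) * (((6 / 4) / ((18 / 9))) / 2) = -21 / 8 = -2.62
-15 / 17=-0.88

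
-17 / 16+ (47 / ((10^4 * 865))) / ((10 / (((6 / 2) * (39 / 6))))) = -183810667 / 173000000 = -1.06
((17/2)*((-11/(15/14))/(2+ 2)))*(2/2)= -1309/60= -21.82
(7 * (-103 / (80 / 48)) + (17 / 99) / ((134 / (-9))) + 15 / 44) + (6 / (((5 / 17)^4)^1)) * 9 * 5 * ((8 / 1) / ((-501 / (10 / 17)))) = -9491598527 / 12307900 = -771.18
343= 343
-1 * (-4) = 4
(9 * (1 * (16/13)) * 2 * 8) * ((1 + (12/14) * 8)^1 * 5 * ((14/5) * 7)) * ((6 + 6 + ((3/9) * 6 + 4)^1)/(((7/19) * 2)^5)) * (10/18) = 196107040800/31213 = 6282864.22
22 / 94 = 11 / 47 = 0.23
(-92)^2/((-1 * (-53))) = 8464/53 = 159.70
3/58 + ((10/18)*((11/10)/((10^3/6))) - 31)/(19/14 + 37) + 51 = 1173665983/23359500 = 50.24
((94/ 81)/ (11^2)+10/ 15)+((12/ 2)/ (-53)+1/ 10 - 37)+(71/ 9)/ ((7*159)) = -1321015909/ 36361710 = -36.33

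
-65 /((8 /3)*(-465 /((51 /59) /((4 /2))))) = 663 /29264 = 0.02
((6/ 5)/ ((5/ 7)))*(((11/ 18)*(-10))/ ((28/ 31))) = -341/ 30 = -11.37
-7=-7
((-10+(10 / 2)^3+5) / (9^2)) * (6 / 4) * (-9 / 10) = -2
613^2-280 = 375489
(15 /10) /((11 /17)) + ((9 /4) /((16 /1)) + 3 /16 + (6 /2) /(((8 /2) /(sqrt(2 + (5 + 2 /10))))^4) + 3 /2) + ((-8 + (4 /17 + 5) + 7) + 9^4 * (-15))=-29443078461 /299200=-98406.01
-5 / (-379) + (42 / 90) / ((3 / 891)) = 262672 / 1895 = 138.61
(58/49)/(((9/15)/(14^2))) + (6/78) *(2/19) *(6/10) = 386.67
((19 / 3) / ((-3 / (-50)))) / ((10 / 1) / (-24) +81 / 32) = 30400 / 609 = 49.92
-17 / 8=-2.12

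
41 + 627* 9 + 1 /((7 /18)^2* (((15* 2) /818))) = 1436752 /245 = 5864.29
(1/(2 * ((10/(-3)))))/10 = -3/200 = -0.02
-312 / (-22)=156 / 11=14.18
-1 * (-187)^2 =-34969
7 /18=0.39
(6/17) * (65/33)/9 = 0.08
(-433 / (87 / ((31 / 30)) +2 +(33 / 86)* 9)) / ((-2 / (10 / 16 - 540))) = -2490570535 / 1911992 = -1302.61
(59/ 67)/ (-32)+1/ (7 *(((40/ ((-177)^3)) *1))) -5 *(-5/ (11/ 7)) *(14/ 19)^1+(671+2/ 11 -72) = -301018990221/ 15683360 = -19193.53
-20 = -20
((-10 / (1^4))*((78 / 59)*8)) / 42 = -1040 / 413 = -2.52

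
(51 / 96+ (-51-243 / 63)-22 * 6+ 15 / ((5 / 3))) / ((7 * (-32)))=39721 / 50176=0.79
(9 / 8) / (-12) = -3 / 32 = -0.09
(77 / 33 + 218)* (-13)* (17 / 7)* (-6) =292162 / 7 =41737.43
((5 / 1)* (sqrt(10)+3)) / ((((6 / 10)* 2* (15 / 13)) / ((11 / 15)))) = 143 / 18+143* sqrt(10) / 54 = 16.32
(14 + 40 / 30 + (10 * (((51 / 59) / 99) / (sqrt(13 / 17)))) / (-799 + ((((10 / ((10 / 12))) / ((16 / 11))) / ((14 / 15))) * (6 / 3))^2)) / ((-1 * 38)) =-23 / 57 + 66640 * sqrt(221) / 183414364419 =-0.40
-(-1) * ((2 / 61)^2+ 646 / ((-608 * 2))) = -63129 / 119072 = -0.53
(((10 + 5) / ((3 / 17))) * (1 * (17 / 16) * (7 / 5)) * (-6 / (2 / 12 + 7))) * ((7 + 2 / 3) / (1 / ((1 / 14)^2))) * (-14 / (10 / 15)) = 59823 / 688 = 86.95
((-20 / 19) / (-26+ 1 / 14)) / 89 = 280 / 613833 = 0.00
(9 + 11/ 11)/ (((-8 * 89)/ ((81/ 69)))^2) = 3645/ 134086688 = 0.00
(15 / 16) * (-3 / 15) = -3 / 16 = -0.19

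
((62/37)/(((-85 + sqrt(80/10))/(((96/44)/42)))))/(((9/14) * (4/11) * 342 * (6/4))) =-10540/1232872893 - 248 * sqrt(2)/1232872893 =-0.00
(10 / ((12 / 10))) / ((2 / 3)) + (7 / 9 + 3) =293 / 18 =16.28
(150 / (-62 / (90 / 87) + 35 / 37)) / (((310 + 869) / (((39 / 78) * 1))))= -4625 / 4288678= -0.00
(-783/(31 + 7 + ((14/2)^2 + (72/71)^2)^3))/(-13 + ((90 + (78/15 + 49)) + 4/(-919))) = -10242002000335713/214942993910222233876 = -0.00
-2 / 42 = -1 / 21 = -0.05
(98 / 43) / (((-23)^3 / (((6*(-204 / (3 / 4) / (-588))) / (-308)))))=68 / 40284937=0.00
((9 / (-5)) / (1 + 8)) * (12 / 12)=-1 / 5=-0.20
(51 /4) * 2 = 51 /2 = 25.50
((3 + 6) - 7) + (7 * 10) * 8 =562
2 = 2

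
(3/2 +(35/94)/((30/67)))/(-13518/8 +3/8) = -526/381123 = -0.00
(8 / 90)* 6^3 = 96 / 5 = 19.20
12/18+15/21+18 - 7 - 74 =-1294/21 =-61.62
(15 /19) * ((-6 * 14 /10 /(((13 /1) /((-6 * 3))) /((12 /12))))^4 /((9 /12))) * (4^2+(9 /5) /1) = 342870.53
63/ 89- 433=-38474/ 89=-432.29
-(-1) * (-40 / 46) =-20 / 23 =-0.87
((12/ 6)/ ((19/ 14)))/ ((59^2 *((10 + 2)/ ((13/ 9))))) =91/ 1785753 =0.00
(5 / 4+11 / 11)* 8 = 18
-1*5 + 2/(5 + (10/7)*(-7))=-27/5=-5.40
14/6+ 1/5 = 38/15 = 2.53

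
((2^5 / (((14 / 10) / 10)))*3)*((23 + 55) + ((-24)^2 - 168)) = 2332800 / 7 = 333257.14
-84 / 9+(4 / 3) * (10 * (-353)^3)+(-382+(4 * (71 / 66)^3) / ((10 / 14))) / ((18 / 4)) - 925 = -586494044.34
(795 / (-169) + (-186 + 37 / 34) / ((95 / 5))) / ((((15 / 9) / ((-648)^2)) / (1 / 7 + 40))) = -278948428972128 / 1910545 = -146004636.88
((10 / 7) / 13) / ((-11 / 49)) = -70 / 143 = -0.49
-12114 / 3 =-4038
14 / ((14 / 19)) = 19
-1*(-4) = 4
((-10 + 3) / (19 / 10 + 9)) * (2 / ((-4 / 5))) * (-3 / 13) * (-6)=3150 / 1417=2.22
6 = 6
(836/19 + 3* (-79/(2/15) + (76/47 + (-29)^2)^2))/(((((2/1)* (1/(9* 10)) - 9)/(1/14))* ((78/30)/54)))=-57121566834825/162423352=-351683.22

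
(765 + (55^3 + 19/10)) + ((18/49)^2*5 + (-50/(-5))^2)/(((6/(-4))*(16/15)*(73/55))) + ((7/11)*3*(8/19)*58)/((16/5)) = 167109.06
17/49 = 0.35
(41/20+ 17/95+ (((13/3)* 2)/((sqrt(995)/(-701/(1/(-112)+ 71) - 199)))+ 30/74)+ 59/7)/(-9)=-1088813/885780+ 4797754* sqrt(995)/23733735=5.15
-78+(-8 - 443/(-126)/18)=-194605/2268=-85.80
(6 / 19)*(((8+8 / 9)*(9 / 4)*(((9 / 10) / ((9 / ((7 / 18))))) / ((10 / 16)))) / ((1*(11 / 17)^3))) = 550256 / 379335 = 1.45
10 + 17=27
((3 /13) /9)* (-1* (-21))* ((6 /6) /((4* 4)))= 7 /208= 0.03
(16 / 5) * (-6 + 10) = 64 / 5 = 12.80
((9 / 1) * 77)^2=480249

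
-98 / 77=-14 / 11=-1.27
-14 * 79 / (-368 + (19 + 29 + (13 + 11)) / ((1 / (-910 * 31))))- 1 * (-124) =124.00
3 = 3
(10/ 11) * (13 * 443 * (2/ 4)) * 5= 143975/ 11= 13088.64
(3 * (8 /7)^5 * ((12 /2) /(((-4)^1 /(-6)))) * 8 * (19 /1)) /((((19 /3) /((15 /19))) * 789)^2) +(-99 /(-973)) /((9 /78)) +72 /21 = 4777635450301974 /1108350955875583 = 4.31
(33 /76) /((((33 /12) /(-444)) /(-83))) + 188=114128 /19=6006.74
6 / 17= 0.35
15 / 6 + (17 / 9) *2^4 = 589 / 18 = 32.72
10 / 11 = 0.91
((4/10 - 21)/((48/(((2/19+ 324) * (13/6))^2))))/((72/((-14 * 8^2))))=1155157885609/438615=2633648.84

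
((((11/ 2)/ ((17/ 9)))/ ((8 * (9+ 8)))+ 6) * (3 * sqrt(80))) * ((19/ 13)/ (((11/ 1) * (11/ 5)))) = 7935255 * sqrt(5)/ 1818388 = 9.76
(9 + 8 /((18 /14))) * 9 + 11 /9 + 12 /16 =138.97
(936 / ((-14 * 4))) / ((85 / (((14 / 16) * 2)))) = -117 / 340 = -0.34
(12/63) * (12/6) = 8/21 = 0.38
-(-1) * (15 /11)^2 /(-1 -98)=-25 /1331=-0.02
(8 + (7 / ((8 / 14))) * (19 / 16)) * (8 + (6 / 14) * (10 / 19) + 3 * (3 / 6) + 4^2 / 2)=6803745 / 17024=399.66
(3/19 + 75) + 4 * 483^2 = 17731392/19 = 933231.16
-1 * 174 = -174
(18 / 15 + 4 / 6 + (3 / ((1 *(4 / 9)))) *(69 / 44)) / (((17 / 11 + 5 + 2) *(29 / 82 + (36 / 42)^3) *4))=462292999 / 1247974080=0.37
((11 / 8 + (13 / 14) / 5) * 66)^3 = 2999066740461 / 2744000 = 1092954.35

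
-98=-98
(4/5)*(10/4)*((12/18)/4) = 1/3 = 0.33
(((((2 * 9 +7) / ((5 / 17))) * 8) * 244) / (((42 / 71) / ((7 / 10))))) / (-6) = -294508 / 9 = -32723.11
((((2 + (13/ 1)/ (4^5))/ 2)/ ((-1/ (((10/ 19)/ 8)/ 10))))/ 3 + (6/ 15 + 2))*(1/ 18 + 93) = 416753065/ 1867776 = 223.13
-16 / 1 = -16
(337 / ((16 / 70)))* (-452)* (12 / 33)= -2665670 / 11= -242333.64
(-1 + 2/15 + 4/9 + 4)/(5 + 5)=161/450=0.36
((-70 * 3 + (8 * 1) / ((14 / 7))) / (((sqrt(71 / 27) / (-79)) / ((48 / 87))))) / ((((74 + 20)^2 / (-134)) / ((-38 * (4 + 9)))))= 12927284448 * sqrt(213) / 4548331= 41480.60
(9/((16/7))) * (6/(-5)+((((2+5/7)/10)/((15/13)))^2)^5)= -1954672706913381960761908835951/413687524260937500000000000000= -4.72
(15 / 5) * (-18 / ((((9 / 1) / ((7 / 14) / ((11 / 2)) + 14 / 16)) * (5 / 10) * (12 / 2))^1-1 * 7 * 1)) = -4590 / 1781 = -2.58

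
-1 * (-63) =63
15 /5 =3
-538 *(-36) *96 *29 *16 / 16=53920512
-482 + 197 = -285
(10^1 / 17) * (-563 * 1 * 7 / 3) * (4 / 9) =-157640 / 459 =-343.44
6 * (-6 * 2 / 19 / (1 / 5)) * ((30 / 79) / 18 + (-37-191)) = 6483720 / 1501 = 4319.60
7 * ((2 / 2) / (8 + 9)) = 7 / 17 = 0.41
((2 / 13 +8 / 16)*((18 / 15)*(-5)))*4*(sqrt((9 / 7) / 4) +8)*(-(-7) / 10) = -5712 / 65 -153*sqrt(7) / 65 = -94.10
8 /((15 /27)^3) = 5832 /125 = 46.66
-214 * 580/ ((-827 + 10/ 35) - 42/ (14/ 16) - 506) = 173768/ 1933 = 89.90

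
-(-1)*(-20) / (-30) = 2 / 3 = 0.67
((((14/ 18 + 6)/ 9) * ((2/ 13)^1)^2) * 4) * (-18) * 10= -19520/ 1521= -12.83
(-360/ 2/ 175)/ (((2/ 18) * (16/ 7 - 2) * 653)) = -162/ 3265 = -0.05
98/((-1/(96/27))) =-3136/9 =-348.44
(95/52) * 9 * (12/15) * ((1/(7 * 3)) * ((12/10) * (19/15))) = 2166/2275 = 0.95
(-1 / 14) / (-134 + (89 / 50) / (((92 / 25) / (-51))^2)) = -0.00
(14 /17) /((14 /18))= 18 /17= 1.06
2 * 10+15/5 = 23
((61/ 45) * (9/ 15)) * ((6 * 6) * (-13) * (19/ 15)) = -60268/ 125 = -482.14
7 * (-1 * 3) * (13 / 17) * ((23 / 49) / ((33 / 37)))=-11063 / 1309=-8.45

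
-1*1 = -1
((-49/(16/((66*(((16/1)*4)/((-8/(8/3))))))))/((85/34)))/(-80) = -539/25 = -21.56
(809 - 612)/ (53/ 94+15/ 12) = 37036/ 341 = 108.61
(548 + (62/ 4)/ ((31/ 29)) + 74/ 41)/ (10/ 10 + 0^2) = 46273/ 82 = 564.30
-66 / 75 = -22 / 25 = -0.88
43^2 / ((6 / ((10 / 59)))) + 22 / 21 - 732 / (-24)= 207605 / 2478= 83.78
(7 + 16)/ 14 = 23/ 14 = 1.64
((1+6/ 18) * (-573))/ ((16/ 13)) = -2483/ 4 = -620.75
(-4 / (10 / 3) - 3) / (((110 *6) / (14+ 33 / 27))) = -959 / 9900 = -0.10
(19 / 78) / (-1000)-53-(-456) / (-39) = -5046019 / 78000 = -64.69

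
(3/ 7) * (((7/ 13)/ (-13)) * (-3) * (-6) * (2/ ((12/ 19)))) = -171/ 169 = -1.01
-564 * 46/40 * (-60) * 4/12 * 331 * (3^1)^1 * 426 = 5487389496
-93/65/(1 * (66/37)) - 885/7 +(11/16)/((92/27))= -935867659/7367360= -127.03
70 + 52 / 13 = 74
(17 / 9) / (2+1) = 17 / 27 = 0.63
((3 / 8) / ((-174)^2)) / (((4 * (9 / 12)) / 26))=13 / 121104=0.00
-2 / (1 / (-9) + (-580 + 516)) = 18 / 577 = 0.03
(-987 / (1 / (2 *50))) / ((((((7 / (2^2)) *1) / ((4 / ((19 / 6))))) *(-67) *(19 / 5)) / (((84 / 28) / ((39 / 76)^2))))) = 36096000 / 11323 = 3187.85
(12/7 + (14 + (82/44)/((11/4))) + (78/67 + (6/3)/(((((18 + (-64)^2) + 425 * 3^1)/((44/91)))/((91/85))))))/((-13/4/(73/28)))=-33315185566606/2365520492335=-14.08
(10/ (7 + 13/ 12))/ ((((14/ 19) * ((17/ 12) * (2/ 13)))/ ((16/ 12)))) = 118560/ 11543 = 10.27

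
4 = 4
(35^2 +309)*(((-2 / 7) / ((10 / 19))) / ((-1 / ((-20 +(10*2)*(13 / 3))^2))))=233168000 / 63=3701079.37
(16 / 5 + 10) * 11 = 726 / 5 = 145.20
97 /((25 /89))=8633 /25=345.32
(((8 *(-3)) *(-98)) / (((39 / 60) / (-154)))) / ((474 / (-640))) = 772710400 / 1027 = 752395.72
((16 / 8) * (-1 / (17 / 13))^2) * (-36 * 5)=-60840 / 289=-210.52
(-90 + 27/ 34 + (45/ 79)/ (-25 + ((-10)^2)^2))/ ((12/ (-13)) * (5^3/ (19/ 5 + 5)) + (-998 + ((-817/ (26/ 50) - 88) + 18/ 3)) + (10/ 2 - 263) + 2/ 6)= 68356239237/ 2239005240710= 0.03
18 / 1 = 18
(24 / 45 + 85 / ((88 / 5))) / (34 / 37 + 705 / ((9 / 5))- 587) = -261923 / 9495200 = -0.03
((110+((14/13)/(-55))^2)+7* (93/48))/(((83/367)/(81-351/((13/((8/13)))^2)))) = 65367750757519323/1491558239600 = 43825.14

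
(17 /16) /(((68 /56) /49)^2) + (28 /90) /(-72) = 23823863 /13770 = 1730.13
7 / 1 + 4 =11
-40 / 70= -4 / 7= -0.57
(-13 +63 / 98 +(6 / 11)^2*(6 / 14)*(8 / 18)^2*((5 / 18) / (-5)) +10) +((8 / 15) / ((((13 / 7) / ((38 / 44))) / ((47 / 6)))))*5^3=142995725 / 594594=240.49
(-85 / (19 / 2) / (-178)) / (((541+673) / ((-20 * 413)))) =-351050 / 1026437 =-0.34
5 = 5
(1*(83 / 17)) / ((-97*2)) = -83 / 3298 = -0.03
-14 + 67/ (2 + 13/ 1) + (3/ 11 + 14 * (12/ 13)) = 7856/ 2145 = 3.66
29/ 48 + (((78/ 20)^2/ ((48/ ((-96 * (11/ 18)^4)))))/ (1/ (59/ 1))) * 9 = -145946261/ 64800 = -2252.26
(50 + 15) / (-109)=-65 / 109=-0.60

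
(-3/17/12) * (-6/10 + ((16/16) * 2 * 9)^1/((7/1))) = -69/2380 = -0.03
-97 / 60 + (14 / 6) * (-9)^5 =-8266957 / 60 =-137782.62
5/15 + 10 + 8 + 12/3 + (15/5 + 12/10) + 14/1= 608/15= 40.53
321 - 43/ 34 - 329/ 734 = 1992032/ 6239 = 319.29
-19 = -19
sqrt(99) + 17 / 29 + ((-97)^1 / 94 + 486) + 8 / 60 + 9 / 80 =3 * sqrt(11) + 158914937 / 327120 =495.75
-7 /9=-0.78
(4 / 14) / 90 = 1 / 315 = 0.00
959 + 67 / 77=73910 / 77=959.87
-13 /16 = -0.81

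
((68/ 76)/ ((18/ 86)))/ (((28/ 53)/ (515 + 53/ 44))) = 4176.97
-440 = -440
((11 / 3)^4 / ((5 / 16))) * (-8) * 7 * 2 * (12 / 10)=-52473344 / 675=-77738.29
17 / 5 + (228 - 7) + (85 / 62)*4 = 35632 / 155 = 229.88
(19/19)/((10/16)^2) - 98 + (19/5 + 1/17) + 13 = -33397/425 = -78.58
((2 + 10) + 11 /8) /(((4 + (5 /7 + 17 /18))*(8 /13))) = 87633 /22816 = 3.84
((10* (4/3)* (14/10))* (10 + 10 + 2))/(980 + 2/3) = 616/1471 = 0.42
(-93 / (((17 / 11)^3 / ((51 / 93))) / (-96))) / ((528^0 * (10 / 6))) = 1149984 / 1445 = 795.84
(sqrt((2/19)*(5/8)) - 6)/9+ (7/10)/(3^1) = -13/30+ sqrt(95)/342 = -0.40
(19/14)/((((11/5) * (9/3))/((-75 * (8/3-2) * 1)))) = -2375/231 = -10.28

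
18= 18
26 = 26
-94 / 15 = -6.27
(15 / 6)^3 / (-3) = -125 / 24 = -5.21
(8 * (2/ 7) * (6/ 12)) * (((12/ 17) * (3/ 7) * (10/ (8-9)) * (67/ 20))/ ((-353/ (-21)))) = -28944/ 42007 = -0.69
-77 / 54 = -1.43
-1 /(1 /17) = -17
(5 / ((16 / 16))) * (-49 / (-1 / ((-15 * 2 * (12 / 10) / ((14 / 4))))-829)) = 17640 / 59681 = 0.30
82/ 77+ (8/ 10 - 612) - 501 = -427787/ 385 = -1111.14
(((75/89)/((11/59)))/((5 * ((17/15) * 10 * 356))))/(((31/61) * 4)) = 0.00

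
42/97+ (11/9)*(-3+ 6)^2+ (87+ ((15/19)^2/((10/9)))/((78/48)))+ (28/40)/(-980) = 62951810379/637309400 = 98.78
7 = 7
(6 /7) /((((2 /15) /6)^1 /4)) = 1080 /7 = 154.29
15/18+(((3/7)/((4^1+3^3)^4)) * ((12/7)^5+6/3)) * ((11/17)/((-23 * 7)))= 1486893287411057/1784272012002438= 0.83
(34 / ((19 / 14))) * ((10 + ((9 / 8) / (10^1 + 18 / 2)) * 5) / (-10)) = -37247 / 1444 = -25.79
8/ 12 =2/ 3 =0.67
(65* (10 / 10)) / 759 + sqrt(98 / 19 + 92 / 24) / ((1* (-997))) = 65 / 759 -5* sqrt(4674) / 113658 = 0.08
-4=-4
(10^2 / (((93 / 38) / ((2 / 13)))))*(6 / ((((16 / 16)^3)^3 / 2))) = 30400 / 403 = 75.43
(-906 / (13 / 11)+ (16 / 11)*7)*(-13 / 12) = 54085 / 66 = 819.47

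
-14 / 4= -7 / 2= -3.50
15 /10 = 3 /2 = 1.50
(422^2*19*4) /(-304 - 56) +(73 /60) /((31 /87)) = -209763899 /5580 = -37592.10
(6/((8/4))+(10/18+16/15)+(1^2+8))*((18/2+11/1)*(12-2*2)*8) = 156928/9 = 17436.44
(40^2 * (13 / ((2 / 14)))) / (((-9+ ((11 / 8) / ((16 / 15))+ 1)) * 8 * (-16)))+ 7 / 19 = 169.87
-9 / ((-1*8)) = 9 / 8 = 1.12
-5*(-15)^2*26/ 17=-29250/ 17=-1720.59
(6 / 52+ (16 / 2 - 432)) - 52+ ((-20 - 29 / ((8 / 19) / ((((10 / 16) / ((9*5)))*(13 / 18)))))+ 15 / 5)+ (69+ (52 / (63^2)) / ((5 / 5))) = -34617119 / 81536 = -424.56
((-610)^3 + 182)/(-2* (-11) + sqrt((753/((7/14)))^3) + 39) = 13845829898/3415658495-341833111908* sqrt(1506)/3415658495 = -3879.70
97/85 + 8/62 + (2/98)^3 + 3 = 1323789183/310005115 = 4.27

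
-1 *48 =-48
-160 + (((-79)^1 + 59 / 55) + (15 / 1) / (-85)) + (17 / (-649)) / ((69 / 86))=-906438787 / 3806385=-238.14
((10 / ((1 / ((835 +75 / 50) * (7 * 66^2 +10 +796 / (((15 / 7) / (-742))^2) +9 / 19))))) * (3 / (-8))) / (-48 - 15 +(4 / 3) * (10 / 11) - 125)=7511003455372417 / 4684640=1603325646.23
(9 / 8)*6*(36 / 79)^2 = 8748 / 6241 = 1.40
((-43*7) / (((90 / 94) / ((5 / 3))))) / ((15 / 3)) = -14147 / 135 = -104.79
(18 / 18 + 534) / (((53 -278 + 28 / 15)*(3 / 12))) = -9.59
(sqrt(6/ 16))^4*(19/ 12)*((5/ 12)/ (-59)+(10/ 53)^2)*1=1078345/ 169708544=0.01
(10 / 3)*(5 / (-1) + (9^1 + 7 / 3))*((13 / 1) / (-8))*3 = -1235 / 12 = -102.92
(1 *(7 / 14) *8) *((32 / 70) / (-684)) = -16 / 5985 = -0.00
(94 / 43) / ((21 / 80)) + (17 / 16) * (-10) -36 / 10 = -213007 / 36120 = -5.90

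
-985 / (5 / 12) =-2364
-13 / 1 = -13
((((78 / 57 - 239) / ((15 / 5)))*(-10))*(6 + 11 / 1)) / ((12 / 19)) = 127925 / 6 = 21320.83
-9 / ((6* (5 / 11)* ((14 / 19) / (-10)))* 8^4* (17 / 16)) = 627 / 60928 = 0.01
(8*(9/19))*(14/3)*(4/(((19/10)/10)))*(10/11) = 1344000/3971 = 338.45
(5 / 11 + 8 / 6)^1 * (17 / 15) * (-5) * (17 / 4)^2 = -289867 / 1584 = -183.00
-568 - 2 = -570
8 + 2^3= 16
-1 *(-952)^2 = -906304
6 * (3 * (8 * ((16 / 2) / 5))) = 1152 / 5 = 230.40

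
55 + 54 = 109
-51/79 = -0.65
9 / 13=0.69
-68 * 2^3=-544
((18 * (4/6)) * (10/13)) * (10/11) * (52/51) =1600/187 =8.56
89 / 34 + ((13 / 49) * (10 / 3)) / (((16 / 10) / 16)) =57283 / 4998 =11.46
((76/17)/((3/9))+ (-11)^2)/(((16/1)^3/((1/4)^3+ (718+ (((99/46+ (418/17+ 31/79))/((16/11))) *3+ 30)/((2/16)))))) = 46.13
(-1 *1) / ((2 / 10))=-5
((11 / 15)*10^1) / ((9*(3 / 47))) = 1034 / 81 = 12.77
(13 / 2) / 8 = 13 / 16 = 0.81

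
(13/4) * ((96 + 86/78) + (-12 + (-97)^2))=185135/6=30855.83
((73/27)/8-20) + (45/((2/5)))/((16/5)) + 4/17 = 231035/14688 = 15.73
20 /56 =5 /14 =0.36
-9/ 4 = -2.25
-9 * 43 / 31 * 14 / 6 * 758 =-684474 / 31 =-22079.81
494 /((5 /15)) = 1482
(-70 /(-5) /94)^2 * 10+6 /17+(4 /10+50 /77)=23481252 /14457905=1.62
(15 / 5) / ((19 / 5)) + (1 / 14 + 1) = 495 / 266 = 1.86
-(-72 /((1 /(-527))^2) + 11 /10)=199964869 /10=19996486.90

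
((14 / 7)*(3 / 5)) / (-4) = -0.30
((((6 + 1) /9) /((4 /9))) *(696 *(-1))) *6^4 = -1578528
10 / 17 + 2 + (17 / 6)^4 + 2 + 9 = 1719233 / 22032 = 78.03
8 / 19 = 0.42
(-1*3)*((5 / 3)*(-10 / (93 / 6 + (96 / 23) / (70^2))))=3.23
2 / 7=0.29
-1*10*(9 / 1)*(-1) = 90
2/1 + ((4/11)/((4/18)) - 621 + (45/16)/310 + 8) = -6649277/10912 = -609.35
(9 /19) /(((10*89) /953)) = 8577 /16910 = 0.51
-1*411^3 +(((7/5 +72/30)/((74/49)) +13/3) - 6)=-77063448467/1110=-69426530.15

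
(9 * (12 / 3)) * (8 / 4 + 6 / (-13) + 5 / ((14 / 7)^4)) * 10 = 17325 / 26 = 666.35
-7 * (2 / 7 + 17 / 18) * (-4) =310 / 9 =34.44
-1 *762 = -762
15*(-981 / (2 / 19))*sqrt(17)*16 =-2236680*sqrt(17) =-9222067.89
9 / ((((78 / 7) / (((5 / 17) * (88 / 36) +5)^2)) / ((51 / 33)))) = 5359375 / 131274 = 40.83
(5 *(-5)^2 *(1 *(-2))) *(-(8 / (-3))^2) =16000 / 9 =1777.78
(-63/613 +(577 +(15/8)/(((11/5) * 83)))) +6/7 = 18107989601/31341464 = 577.76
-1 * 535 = -535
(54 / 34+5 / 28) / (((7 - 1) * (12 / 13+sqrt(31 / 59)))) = 645047 / 775166 - 142129 * sqrt(1829) / 9301992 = 0.18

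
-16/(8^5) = -1/2048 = -0.00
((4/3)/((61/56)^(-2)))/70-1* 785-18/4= -129979559/164640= -789.48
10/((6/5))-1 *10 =-5/3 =-1.67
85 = 85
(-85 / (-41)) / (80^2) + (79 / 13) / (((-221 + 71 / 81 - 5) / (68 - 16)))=-268593617 / 191394560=-1.40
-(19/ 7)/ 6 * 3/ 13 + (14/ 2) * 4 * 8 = 40749/ 182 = 223.90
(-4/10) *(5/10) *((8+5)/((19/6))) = -78/95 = -0.82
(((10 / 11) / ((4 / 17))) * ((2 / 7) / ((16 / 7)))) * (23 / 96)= 1955 / 16896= 0.12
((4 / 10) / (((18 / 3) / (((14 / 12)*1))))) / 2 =0.04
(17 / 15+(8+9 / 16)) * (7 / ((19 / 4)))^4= 89394032 / 1954815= 45.73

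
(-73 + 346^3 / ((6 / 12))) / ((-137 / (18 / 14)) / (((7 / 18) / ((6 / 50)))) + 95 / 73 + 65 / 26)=-302378406350 / 106137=-2848944.35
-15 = -15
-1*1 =-1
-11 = -11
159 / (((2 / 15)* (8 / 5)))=11925 / 16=745.31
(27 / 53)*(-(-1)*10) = 270 / 53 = 5.09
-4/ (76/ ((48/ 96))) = -0.03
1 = 1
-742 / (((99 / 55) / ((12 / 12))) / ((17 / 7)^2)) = -2431.27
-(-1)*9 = 9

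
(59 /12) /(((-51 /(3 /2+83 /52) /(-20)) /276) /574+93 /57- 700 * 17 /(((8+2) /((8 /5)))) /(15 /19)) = -2382710162 /1167981138151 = -0.00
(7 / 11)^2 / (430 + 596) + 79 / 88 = 445993 / 496584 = 0.90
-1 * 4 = -4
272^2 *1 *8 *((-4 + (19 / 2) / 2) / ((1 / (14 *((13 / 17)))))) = 4752384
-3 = -3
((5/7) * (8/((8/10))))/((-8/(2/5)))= -5/14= -0.36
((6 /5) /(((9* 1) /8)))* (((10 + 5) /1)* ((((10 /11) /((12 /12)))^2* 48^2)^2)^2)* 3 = 135260546059468800000000 /214358881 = 631000429879407.70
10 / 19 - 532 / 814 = -984 / 7733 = -0.13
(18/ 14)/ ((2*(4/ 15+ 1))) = 135/ 266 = 0.51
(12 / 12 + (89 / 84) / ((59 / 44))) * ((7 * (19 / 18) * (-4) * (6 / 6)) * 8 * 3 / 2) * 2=-674272 / 531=-1269.82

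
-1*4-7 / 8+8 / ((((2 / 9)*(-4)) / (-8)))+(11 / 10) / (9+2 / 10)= 12373 / 184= 67.24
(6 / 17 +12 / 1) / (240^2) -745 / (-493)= 1430603 / 946560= 1.51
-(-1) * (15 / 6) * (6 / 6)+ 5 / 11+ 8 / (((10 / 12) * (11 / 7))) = 997 / 110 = 9.06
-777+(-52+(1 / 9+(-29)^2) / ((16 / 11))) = -18053 / 72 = -250.74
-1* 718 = -718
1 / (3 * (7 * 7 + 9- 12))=1 / 138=0.01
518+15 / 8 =4159 / 8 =519.88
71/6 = 11.83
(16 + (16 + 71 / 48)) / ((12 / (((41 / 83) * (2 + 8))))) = 329435 / 23904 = 13.78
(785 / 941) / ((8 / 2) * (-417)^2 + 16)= 785 / 654533252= 0.00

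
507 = 507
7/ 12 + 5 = 67/ 12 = 5.58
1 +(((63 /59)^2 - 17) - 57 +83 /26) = -6214821 /90506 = -68.67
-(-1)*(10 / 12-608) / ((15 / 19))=-69217 / 90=-769.08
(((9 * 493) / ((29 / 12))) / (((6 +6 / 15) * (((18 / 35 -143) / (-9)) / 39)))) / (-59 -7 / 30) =-422911125 / 35447596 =-11.93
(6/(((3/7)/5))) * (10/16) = 175/4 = 43.75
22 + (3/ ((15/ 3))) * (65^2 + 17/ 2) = 2562.10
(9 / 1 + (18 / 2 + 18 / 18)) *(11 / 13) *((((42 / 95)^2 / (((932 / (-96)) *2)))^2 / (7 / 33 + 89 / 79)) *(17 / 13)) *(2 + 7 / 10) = 1474504370716608 / 343166434566109375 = 0.00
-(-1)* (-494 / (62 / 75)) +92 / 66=-609899 / 1023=-596.19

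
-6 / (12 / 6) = -3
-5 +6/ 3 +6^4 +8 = 1301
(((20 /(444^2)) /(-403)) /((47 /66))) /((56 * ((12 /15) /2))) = -275 /17425113888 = -0.00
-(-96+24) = 72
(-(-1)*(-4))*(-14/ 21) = 8/ 3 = 2.67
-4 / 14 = -2 / 7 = -0.29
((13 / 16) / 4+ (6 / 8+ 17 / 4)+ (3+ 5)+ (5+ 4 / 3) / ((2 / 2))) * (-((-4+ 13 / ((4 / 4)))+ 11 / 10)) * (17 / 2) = -6440467 / 3840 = -1677.20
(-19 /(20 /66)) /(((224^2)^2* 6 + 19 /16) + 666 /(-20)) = -5016 /1208462865911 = -0.00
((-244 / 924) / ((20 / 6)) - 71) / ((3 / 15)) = -355.40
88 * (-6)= -528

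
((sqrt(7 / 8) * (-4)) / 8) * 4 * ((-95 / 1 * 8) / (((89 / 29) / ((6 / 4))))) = 16530 * sqrt(14) / 89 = 694.94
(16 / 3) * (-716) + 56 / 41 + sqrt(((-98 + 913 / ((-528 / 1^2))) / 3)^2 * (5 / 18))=-3799.78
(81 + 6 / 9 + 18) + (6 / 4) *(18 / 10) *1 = 3071 / 30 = 102.37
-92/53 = -1.74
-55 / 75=-0.73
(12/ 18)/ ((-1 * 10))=-1/ 15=-0.07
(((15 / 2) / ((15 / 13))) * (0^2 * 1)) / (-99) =0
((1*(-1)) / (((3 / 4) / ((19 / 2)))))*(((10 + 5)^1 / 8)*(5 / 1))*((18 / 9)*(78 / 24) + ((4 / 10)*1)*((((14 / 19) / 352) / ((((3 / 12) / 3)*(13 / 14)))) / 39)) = -11479815 / 14872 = -771.91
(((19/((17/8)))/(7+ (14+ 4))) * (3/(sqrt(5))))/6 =76 * sqrt(5)/2125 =0.08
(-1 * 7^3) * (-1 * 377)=129311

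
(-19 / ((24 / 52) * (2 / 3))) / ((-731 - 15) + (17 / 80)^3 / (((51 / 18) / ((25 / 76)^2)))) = 730456064 / 8824614673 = 0.08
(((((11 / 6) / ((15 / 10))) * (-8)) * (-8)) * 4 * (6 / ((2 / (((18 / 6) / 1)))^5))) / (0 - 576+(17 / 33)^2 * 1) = -15524784 / 626975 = -24.76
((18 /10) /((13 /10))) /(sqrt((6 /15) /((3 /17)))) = 9 *sqrt(510) /221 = 0.92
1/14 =0.07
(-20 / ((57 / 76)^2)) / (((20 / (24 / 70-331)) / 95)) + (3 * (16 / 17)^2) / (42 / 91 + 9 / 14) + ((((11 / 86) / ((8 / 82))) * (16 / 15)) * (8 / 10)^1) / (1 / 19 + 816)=162215780420943128 / 2904660572625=55846.73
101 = 101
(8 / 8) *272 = 272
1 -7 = -6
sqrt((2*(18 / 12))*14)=6.48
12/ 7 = 1.71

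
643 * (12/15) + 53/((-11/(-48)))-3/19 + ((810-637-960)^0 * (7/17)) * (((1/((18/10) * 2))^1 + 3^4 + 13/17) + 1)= 4238567191/5436090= 779.71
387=387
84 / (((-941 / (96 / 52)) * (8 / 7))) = -1764 / 12233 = -0.14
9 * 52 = 468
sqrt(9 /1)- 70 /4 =-29 /2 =-14.50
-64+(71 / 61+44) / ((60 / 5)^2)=-559421 / 8784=-63.69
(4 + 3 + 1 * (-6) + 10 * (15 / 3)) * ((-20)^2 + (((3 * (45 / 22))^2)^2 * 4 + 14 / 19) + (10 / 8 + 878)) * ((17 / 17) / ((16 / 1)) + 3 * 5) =47536202784387 / 8901728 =5340109.56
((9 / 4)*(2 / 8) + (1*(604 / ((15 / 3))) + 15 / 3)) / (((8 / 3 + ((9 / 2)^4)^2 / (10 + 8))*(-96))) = -10109 / 71765015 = -0.00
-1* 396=-396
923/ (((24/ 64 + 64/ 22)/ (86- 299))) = -17300712/ 289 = -59864.06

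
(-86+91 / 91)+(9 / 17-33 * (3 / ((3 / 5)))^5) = -1754561 / 17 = -103209.47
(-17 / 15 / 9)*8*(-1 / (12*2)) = 17 / 405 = 0.04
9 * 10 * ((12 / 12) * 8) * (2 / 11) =1440 / 11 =130.91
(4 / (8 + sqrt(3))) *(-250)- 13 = -8793 / 61 + 1000 *sqrt(3) / 61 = -115.75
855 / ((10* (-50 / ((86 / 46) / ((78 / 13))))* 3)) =-0.18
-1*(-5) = 5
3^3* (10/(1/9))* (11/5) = 5346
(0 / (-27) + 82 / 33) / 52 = 41 / 858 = 0.05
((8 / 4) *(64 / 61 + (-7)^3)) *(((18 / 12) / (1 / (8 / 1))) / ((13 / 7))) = -3504312 / 793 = -4419.06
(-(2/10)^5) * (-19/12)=19/37500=0.00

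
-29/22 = -1.32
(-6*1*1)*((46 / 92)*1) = -3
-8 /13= -0.62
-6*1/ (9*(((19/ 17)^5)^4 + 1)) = -4064231406647572522401601/ 62481307296290296073635803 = -0.07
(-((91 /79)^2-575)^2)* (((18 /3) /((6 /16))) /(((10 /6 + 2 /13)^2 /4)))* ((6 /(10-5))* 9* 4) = -274539762.51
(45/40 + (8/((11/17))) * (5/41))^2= 90231001/13017664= 6.93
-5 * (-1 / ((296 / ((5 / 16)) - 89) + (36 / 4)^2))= 25 / 4696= 0.01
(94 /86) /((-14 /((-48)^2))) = -54144 /301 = -179.88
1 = 1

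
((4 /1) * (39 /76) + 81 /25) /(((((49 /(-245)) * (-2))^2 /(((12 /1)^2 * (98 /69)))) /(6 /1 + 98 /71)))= 1549187136 /31027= 49930.29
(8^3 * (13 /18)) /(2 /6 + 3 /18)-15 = 6521 /9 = 724.56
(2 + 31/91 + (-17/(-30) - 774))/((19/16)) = -16840664/25935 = -649.34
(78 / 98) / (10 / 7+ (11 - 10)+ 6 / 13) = 507 / 1841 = 0.28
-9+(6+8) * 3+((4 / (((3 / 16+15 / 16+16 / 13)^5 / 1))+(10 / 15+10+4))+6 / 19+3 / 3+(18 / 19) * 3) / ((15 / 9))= 3717323492967472 / 83859839546875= 44.33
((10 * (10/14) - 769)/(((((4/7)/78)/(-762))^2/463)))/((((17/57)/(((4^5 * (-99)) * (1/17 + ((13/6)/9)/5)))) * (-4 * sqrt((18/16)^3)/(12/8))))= -43607597079467953237.96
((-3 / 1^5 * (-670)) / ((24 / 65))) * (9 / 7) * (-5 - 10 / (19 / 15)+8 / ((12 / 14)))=-1894425 / 76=-24926.64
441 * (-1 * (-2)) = 882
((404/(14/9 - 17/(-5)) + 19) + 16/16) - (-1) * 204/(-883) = 19945628/196909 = 101.29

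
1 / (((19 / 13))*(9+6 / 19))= 13 / 177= 0.07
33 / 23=1.43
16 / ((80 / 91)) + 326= 1721 / 5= 344.20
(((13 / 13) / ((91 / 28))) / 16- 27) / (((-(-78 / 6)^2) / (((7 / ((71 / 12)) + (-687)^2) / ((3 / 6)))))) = 47014365849 / 311974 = 150699.63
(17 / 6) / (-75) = -17 / 450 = -0.04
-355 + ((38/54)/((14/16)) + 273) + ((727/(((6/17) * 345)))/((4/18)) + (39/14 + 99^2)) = 847617821/86940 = 9749.46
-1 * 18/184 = -0.10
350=350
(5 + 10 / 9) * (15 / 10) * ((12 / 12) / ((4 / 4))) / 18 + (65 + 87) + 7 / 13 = 214879 / 1404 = 153.05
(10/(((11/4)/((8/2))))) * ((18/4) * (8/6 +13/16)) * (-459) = -709155/11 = -64468.64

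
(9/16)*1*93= 52.31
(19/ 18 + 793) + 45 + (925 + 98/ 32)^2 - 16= 1986331529/ 2304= 862123.06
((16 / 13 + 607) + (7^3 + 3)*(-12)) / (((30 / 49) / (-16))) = 18059048 / 195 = 92610.50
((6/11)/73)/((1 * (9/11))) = 2/219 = 0.01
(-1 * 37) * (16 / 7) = -592 / 7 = -84.57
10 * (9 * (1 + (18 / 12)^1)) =225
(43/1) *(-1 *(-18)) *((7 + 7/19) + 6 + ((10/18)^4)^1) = 144339734/13851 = 10420.89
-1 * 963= -963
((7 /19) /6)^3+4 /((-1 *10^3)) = -697897 /185193000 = -0.00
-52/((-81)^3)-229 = -121699937/531441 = -229.00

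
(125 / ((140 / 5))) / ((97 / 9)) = 1125 / 2716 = 0.41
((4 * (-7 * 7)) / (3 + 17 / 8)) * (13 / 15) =-20384 / 615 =-33.14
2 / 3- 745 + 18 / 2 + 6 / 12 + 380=-2129 / 6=-354.83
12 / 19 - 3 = -45 / 19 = -2.37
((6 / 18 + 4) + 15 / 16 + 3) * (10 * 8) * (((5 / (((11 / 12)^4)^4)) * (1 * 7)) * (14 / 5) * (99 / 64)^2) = 237077500448483573760 / 379749833583241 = 624299.16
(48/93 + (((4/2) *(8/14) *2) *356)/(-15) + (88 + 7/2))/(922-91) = 245873/5409810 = 0.05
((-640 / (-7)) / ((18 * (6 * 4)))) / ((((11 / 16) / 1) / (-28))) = -2560 / 297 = -8.62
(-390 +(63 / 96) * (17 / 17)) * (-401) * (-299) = -1493821641 / 32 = -46681926.28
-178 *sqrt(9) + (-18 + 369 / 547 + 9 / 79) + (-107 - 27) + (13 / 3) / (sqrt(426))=-29610044 / 43213 + 13 *sqrt(426) / 1278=-685.00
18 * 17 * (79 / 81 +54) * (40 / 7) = 6056080 / 63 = 96128.25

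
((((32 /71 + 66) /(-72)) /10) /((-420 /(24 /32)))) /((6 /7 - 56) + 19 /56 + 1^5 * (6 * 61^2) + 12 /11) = 25949 /3506762732400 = 0.00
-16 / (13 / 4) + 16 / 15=-752 / 195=-3.86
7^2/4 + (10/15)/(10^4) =183751/15000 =12.25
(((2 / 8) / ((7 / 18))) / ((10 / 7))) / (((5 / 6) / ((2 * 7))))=189 / 25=7.56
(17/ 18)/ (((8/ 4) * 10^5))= 17/ 3600000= 0.00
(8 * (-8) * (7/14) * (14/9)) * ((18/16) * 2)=-112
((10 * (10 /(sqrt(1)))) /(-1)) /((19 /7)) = -700 /19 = -36.84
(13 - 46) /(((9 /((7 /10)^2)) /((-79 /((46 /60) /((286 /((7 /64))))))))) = 55671616 /115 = 484101.01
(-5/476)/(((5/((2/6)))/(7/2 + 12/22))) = -0.00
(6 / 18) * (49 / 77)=7 / 33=0.21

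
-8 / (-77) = 8 / 77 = 0.10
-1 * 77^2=-5929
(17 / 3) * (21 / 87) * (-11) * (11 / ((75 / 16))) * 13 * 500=-59899840 / 261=-229501.30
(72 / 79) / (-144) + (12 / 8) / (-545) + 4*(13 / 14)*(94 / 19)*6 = 631306517 / 5726315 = 110.25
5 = 5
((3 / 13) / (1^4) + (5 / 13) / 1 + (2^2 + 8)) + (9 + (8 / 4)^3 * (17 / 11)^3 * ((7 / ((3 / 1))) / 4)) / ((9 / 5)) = 12700403 / 467181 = 27.19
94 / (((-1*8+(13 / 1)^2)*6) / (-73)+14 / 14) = -146 / 19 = -7.68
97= 97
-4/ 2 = -2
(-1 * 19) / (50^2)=-19 / 2500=-0.01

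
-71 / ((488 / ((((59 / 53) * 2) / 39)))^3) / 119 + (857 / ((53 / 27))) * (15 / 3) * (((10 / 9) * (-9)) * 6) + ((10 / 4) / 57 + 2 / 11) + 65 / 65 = -417897779402800812861314885 / 3190686658643459207232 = -130974.25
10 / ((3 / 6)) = 20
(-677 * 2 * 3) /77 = -4062 /77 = -52.75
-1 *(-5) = 5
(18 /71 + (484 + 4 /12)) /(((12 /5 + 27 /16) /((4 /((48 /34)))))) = 70187560 /208953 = 335.90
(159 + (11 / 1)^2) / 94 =140 / 47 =2.98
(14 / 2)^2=49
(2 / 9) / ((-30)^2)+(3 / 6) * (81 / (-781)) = -81622 / 1581525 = -0.05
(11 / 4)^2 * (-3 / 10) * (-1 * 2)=363 / 80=4.54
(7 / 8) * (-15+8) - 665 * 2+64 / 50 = -266969 / 200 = -1334.84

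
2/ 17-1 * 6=-100/ 17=-5.88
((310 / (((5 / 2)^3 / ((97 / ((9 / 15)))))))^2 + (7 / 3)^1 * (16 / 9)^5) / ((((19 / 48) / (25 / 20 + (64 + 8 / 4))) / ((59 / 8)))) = 12890447733.36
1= 1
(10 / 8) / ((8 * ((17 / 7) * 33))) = 35 / 17952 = 0.00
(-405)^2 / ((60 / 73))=798255 / 4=199563.75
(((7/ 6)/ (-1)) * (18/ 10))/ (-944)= 21/ 9440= 0.00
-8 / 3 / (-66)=4 / 99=0.04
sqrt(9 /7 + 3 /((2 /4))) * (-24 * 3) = -72 * sqrt(357) /7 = -194.34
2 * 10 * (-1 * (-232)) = 4640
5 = 5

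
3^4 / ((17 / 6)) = 486 / 17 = 28.59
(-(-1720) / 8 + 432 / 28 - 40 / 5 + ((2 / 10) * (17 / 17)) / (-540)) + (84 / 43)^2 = 7906356557 / 34946100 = 226.24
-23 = -23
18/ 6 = 3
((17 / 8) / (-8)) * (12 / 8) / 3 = -17 / 128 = -0.13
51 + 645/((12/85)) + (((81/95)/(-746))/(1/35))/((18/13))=65479927/14174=4619.72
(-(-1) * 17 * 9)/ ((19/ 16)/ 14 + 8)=34272/ 1811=18.92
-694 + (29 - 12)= -677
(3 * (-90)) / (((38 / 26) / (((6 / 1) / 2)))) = -10530 / 19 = -554.21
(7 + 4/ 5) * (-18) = -702/ 5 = -140.40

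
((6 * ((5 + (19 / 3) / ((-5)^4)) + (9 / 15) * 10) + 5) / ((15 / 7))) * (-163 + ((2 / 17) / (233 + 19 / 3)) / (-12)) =-1237084098887 / 228862500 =-5405.36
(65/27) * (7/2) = 455/54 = 8.43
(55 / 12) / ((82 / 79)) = 4345 / 984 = 4.42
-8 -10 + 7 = -11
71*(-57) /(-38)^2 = -213 /76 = -2.80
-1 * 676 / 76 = -8.89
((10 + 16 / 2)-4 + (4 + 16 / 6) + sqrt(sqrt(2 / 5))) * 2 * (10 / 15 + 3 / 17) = 86 * 2^(1 / 4) * 5^(3 / 4) / 255 + 5332 / 153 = 36.19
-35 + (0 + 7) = -28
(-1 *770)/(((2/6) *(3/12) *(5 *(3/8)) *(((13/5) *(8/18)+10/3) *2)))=-55440/101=-548.91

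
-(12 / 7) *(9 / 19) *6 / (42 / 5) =-540 / 931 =-0.58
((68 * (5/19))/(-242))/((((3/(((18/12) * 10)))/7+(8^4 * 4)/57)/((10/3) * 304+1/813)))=-4901853950/18805540127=-0.26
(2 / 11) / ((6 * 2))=1 / 66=0.02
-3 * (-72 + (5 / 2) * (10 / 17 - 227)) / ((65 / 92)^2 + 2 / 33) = 9088672824 / 2658001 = 3419.36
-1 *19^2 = -361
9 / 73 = 0.12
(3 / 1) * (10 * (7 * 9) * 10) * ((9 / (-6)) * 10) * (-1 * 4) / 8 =141750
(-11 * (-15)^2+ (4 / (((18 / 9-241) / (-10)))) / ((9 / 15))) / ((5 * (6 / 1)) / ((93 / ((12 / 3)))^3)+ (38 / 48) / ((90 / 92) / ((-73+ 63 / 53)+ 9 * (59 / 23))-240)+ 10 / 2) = -495.03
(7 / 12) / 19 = 7 / 228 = 0.03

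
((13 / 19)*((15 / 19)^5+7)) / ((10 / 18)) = 2116771956 / 235229405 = 9.00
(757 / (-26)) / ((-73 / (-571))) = -432247 / 1898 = -227.74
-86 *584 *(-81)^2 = -329519664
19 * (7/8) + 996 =8101/8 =1012.62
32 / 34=16 / 17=0.94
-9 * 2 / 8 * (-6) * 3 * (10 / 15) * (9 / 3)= 81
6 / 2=3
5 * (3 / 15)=1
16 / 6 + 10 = 38 / 3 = 12.67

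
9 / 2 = 4.50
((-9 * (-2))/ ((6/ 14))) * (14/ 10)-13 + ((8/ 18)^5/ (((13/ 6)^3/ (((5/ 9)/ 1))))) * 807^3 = 3986821092577/ 8008065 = 497850.74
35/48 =0.73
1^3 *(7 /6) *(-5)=-35 /6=-5.83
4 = 4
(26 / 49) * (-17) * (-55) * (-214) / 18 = -2601170 / 441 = -5898.34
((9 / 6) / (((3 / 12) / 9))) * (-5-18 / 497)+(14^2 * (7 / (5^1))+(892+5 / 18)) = 40020917 / 44730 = 894.72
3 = 3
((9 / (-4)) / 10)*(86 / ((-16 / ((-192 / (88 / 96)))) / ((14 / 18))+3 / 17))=-70.44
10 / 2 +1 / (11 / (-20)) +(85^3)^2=4148644671910 / 11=377149515628.18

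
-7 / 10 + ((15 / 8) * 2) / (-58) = -887 / 1160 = -0.76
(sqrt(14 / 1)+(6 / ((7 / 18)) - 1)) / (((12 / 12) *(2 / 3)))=3 *sqrt(14) / 2+303 / 14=27.26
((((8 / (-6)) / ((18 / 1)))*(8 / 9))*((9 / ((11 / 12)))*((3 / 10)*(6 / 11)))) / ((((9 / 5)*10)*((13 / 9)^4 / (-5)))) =23328 / 3455881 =0.01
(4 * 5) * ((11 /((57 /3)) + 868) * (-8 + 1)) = -2310420 /19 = -121601.05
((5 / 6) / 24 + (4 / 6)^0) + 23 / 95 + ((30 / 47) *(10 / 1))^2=1269784603 / 30219120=42.02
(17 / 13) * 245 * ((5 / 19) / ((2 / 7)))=145775 / 494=295.09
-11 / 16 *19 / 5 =-209 / 80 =-2.61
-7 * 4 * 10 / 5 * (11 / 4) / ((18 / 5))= -385 / 9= -42.78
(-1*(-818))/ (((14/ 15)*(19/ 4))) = 24540/ 133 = 184.51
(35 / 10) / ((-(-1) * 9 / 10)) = 35 / 9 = 3.89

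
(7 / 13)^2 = 49 / 169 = 0.29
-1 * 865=-865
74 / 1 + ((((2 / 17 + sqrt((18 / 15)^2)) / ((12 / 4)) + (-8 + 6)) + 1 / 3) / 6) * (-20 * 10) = 17582 / 153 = 114.92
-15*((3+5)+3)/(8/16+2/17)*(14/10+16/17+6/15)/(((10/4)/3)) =-30756/35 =-878.74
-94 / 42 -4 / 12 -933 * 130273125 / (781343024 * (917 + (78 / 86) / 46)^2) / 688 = -24596748370802926737 / 9565401144022273088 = -2.57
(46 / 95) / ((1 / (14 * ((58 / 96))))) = 4669 / 1140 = 4.10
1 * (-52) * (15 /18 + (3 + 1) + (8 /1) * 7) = -9490 /3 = -3163.33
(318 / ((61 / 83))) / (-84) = -4399 / 854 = -5.15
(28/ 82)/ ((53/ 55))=770/ 2173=0.35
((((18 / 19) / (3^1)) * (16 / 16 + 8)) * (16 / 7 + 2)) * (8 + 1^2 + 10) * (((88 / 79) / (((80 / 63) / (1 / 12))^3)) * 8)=1178793 / 2022400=0.58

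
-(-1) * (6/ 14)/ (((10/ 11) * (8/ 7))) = 33/ 80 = 0.41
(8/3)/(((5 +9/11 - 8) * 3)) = -11/27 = -0.41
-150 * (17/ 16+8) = -10875/ 8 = -1359.38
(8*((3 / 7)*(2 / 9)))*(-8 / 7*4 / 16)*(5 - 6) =32 / 147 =0.22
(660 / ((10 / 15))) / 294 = 165 / 49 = 3.37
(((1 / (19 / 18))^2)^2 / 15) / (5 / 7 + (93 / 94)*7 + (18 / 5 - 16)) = -23024736 / 2040957181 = -0.01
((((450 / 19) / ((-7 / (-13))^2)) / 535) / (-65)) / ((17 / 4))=-936 / 1693489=-0.00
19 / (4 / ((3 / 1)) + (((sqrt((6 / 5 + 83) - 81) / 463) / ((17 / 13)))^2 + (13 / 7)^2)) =865168631565 / 217763930603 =3.97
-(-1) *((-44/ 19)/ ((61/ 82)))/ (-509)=3608/ 589931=0.01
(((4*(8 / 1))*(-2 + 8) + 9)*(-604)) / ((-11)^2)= -121404 / 121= -1003.34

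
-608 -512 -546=-1666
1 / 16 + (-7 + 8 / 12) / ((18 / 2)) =-0.64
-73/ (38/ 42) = -1533/ 19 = -80.68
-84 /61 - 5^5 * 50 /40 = -3907.63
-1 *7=-7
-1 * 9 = -9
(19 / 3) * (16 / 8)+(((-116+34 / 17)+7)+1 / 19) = -5374 / 57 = -94.28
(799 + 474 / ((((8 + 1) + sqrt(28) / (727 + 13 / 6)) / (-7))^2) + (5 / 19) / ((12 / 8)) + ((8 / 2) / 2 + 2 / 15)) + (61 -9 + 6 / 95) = 196785660503823590141 / 172601856861401085 -105847656250000 * sqrt(7) / 605620550390881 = 1139.65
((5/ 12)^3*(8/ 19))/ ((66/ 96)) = 250/ 5643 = 0.04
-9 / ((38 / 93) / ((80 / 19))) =-92.74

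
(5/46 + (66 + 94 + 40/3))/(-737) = -23935/101706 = -0.24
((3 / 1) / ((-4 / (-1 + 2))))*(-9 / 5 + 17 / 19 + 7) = -1737 / 380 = -4.57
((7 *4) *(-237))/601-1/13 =-86869/7813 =-11.12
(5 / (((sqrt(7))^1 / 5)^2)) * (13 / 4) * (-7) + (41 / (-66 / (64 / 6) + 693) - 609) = -44623705 / 43956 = -1015.19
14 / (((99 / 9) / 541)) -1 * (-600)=14174 / 11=1288.55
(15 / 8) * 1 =15 / 8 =1.88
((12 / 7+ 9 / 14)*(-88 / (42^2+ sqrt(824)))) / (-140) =3267 / 3888590 - 363*sqrt(206) / 381081820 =0.00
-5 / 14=-0.36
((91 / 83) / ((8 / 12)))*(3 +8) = 3003 / 166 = 18.09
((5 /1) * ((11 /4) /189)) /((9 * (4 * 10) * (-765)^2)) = 11 /31854967200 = 0.00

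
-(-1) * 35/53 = 0.66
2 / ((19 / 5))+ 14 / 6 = 163 / 57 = 2.86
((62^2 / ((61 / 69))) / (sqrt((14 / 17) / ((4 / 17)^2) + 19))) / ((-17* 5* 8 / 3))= -198927* sqrt(542) / 1405135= -3.30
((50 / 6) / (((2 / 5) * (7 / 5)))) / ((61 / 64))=15.61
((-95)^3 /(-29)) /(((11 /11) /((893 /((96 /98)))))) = 37516157875 /1392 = 26951262.84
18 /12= 3 /2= 1.50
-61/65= -0.94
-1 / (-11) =1 / 11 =0.09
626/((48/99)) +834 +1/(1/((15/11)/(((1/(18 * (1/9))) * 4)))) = 187071/88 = 2125.81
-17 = -17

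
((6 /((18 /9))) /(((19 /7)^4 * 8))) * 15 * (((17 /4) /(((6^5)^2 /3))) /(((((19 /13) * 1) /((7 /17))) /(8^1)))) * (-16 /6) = -1092455 /8317790995968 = -0.00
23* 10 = 230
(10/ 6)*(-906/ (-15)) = 302/ 3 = 100.67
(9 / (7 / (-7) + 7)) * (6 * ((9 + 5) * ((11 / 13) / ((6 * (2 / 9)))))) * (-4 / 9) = -462 / 13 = -35.54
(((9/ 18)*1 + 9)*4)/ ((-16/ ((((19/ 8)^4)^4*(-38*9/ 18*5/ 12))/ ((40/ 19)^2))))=37589973457545958193355601/ 8646911284551352320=4347213.96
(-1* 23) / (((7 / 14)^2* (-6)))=46 / 3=15.33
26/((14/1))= 13/7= 1.86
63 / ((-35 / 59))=-531 / 5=-106.20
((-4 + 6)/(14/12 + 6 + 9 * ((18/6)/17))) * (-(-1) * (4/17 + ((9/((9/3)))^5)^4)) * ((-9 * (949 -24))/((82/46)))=-3719906503652.03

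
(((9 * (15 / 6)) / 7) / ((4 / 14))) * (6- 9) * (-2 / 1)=67.50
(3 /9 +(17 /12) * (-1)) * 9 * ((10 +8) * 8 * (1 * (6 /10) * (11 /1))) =-46332 /5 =-9266.40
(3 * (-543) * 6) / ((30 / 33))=-53757 / 5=-10751.40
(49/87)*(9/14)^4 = 2187/22736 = 0.10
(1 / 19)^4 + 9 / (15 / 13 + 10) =15247702 / 18896545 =0.81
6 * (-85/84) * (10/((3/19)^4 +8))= -55386425/7298543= -7.59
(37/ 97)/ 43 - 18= -75041/ 4171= -17.99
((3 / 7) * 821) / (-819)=-821 / 1911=-0.43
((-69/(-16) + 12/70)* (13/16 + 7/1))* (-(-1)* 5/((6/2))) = 104625/1792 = 58.38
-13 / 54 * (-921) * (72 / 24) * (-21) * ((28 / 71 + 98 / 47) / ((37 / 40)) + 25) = -386655.22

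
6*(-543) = -3258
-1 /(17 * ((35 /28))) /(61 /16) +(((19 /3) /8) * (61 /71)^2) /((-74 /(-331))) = 120763118041 /46420350960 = 2.60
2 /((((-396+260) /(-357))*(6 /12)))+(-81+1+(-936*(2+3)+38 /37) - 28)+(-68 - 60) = -362931 /74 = -4904.47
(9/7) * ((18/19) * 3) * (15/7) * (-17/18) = -6885/931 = -7.40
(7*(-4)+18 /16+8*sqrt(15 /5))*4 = -215 /2+32*sqrt(3) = -52.07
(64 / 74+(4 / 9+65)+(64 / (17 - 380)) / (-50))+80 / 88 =67714327 / 1007325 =67.22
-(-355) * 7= 2485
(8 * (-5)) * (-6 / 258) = 40 / 43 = 0.93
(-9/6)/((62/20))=-0.48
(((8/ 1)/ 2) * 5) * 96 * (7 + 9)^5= 2013265920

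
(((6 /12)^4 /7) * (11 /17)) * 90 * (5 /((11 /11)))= 2475 /952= 2.60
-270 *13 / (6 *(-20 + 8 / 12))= 1755 / 58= 30.26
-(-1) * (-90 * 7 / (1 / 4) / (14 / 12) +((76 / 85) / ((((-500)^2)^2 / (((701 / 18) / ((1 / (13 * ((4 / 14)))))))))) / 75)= -13554843749999826853 / 6275390625000000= -2160.00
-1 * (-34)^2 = -1156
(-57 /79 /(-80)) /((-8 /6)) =-0.01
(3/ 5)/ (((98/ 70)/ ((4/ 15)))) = 0.11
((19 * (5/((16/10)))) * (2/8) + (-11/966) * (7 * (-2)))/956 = 33127/2110848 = 0.02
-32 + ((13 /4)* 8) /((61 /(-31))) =-2758 /61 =-45.21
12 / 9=4 / 3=1.33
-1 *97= -97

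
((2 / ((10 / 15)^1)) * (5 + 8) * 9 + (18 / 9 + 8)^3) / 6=1351 / 6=225.17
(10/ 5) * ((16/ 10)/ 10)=8/ 25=0.32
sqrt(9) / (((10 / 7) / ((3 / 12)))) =21 / 40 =0.52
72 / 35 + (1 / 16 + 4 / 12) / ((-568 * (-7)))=1963103 / 954240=2.06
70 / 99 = 0.71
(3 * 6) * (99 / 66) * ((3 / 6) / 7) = 27 / 14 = 1.93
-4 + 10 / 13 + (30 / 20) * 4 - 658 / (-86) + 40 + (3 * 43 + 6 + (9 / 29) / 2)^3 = 269279114503641 / 109067608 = 2468919.23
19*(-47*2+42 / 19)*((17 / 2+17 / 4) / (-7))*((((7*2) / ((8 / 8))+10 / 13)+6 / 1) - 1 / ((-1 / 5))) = 7449060 / 91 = 81857.80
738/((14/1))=369/7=52.71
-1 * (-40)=40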